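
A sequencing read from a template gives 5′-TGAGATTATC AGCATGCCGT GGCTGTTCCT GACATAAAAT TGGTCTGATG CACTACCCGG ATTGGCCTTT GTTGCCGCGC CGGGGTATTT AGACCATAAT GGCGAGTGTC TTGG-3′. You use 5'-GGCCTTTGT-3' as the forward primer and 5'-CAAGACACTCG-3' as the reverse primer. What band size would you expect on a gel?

50 bp

Scanning the template, GGCCTTTGT occurs at positions 64–72; this primer anneals to the bottom strand there with its 3' end pointing downstream.
The reverse primer's reverse complement is CGAGTGTCTTG, which matches the template at positions 103–113.
Product length = (reverse-primer end) − (forward-primer start) + 1 = 113 − 64 + 1 = 50 bp.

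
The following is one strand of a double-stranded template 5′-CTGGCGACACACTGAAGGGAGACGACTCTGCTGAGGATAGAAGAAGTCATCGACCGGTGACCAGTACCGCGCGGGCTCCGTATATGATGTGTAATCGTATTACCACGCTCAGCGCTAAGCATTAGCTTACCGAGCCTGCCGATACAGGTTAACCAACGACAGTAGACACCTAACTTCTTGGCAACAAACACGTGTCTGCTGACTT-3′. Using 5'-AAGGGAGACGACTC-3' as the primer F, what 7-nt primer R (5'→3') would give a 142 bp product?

The forward primer binds at positions 15–28, so a 142 bp product ends at position 15 + 142 − 1 = 156.
The reverse primer anneals to the top strand over positions 150–156, i.e. to TAACCAA.
Its sequence written 5'→3' is the reverse complement: TTGGTTA.

5'-TTGGTTA-3'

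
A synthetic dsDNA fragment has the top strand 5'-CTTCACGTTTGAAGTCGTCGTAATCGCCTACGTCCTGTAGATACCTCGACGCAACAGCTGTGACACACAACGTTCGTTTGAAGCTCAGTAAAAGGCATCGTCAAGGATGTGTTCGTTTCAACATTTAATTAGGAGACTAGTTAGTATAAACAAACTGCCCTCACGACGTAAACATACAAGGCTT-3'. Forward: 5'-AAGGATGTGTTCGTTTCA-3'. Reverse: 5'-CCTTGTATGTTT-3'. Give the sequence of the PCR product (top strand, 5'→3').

Forward primer AAGGATGTGTTCGTTTCA is found on the top strand at positions 103–120.
Taking the reverse complement of CCTTGTATGTTT gives AAACATACAAGG, found at positions 170–181 on the template; the primer anneals here to the top strand with its 3' end pointing upstream.
The product is the template from position 103 through 181 (79 bp).

5'-AAGGATGTGTTCGTTTCAACATTTAATTAGGAGACTAGTTAGTATAAACAAACTGCCCTCACGACGTAAACATACAAGG-3'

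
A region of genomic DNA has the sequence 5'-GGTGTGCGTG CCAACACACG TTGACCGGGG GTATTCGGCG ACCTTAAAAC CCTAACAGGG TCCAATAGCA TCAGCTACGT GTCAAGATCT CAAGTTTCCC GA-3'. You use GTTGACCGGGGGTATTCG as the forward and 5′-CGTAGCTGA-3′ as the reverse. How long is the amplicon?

60 bp

Forward primer GTTGACCGGGGGTATTCG is found on the top strand at positions 20–37.
The reverse primer's reverse complement is TCAGCTACG, which matches the template at positions 71–79.
The product runs from position 20 to position 79, so its length is 79 − 20 + 1 = 60 bp.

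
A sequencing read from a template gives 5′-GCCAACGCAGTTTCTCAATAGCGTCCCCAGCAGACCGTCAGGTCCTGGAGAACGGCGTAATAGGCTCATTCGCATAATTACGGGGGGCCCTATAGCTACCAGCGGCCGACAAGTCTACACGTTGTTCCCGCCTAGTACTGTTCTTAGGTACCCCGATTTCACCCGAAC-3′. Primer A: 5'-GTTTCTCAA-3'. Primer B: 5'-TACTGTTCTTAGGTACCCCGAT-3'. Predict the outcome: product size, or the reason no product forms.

Primer A (GTTTCTCAA) matches the top strand at positions 10–18 (3' end points downstream).
Primer B (TACTGTTCTTAGGTACCCCGAT) also matches the top strand directly, at positions 136–157 — its reverse complement ATCGGGGTACCTAAGAACAGTA is not present.
Both primers anneal to the bottom strand with 3' ends pointing the same way, so neither can prime synthesis back toward the other.

No product — both primers anneal to the same strand and extend in the same direction.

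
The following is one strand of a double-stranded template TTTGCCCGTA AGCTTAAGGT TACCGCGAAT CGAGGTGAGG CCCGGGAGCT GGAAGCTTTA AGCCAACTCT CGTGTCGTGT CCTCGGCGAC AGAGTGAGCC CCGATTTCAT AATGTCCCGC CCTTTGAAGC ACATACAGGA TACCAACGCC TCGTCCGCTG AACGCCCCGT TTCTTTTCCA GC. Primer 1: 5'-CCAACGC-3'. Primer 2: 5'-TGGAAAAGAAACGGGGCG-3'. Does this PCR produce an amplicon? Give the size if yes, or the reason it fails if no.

Primer 1 (CCAACGC) matches the top strand at positions 143–149; it acts as a forward primer.
Primer 2's reverse complement is CGCCCCGTTTCTTTTCCA, matching the top strand at positions 163–180; it acts as a reverse primer.
The 3' ends face each other across positions 143–180, giving a 38 bp product.

Yes — a 38 bp product.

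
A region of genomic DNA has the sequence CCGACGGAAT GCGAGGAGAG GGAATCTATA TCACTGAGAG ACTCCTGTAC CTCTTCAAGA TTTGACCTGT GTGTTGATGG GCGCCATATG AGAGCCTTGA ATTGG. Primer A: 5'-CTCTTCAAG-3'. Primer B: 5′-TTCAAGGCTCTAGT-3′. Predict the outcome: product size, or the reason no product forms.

Primer B (TTCAAGGCTCTAGT) does not match the top strand, and its reverse complement ACTAGAGCCTTGAA does not match either.
With no annealing site for primer B, no amplification occurs.

No product — primer B has no binding site in the template.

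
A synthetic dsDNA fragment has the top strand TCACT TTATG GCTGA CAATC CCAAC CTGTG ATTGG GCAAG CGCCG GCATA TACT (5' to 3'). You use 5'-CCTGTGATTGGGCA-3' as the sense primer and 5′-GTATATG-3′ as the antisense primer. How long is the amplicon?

Scanning the template, CCTGTGATTGGGCA occurs at positions 25–38; this primer anneals to the bottom strand there with its 3' end pointing downstream.
Taking the reverse complement of GTATATG gives CATATAC, found at positions 47–53 on the template; the primer anneals here to the top strand with its 3' end pointing upstream.
The product runs from position 25 to position 53, so its length is 53 − 25 + 1 = 29 bp.

29 bp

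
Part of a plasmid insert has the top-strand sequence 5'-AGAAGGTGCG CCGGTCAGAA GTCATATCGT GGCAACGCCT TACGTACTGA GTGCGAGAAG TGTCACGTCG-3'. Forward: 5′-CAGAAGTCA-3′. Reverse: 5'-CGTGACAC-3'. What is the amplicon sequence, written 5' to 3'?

5'-CAGAAGTCATATCGTGGCAACGCCTTACGTACTGAGTGCGAGAAGTGTCACG-3'

The forward primer matches the template at positions 16–24.
Reverse complement of the reverse primer: GTGTCACG. This occurs on the top strand at positions 60–67.
The product is the template from position 16 through 67 (52 bp).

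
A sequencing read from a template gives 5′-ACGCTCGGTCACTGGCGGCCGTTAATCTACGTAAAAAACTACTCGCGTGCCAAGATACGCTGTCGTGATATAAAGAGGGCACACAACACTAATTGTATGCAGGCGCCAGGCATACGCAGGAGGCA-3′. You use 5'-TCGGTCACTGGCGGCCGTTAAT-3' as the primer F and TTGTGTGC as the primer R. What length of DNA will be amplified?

Forward primer TCGGTCACTGGCGGCCGTTAAT is found on the top strand at positions 5–26.
Taking the reverse complement of TTGTGTGC gives GCACACAA, found at positions 79–86 on the template; the primer anneals here to the top strand with its 3' end pointing upstream.
Amplicon spans positions 5–86: 82 bp.

82 bp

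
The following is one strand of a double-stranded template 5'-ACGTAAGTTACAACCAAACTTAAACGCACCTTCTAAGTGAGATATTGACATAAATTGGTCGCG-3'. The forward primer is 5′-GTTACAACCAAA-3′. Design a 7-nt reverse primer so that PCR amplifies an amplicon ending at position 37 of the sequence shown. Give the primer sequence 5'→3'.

5'-CTTAGAA-3'

The forward primer binds at positions 7–18; the product's 3' end on the top strand is position 37.
The reverse primer anneals to the top strand over positions 31–37, i.e. to TTCTAAG.
Its sequence written 5'→3' is the reverse complement: CTTAGAA.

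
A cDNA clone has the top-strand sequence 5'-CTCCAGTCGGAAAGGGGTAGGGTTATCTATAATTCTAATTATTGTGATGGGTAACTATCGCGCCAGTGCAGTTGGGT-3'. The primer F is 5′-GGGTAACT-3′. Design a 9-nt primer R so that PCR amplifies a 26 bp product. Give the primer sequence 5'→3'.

5'-CAACTGCAC-3'

The forward primer binds at positions 49–56, so a 26 bp product ends at position 49 + 26 − 1 = 74.
The reverse primer anneals to the top strand over positions 66–74, i.e. to GTGCAGTTG.
Its sequence written 5'→3' is the reverse complement: CAACTGCAC.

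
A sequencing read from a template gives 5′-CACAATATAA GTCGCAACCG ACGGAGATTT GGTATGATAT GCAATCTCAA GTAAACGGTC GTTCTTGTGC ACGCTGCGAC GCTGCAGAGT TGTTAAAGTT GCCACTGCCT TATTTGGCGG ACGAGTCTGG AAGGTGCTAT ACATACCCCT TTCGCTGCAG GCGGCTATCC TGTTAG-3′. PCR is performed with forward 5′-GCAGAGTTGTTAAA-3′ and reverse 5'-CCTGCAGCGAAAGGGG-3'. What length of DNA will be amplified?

78 bp

Forward primer GCAGAGTTGTTAAA is found on the top strand at positions 84–97.
Taking the reverse complement of CCTGCAGCGAAAGGGG gives CCCCTTTCGCTGCAGG, found at positions 146–161 on the template; the primer anneals here to the top strand with its 3' end pointing upstream.
The product runs from position 84 to position 161, so its length is 161 − 84 + 1 = 78 bp.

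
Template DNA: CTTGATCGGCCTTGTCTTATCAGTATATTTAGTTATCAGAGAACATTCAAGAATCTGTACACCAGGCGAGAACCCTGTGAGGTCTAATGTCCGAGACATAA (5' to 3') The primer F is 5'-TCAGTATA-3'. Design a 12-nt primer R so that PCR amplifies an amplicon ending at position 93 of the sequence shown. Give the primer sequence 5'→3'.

5'-CGGACATTAGAC-3'

The forward primer binds at positions 20–27; the product's 3' end on the top strand is position 93.
The reverse primer anneals to the top strand over positions 82–93, i.e. to GTCTAATGTCCG.
Its sequence written 5'→3' is the reverse complement: CGGACATTAGAC.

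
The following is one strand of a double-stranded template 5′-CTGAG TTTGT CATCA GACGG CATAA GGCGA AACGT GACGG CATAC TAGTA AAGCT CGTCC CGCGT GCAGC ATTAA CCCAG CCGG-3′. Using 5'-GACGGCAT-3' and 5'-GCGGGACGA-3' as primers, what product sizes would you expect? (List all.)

48 bp, 28 bp

The forward primer GACGGCAT matches the top strand at positions 16–23, 36–43.
The reverse primer's reverse complement is TCGTCCCGC, matching at positions 55–63.
Each forward site pairs with the reverse site to give a product ending at position 63: sizes 48, 28 bp.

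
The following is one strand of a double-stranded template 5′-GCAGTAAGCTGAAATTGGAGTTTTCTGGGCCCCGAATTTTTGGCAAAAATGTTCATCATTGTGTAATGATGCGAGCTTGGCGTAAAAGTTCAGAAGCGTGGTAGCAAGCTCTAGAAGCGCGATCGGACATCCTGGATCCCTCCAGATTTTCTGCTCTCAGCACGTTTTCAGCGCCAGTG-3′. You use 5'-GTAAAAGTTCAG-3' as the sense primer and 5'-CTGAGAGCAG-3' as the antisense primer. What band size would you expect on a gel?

The forward primer matches the template at positions 82–93.
The reverse primer's reverse complement is CTGCTCTCAG, which matches the template at positions 151–160.
The product runs from position 82 to position 160, so its length is 160 − 82 + 1 = 79 bp.

79 bp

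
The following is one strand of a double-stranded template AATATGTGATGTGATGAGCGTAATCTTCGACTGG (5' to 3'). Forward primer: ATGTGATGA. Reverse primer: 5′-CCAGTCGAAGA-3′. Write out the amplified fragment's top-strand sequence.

5'-ATGTGATGAGCGTAATCTTCGACTGG-3'

Scanning the template, ATGTGATGA occurs at positions 9–17; this primer anneals to the bottom strand there with its 3' end pointing downstream.
Reverse complement of the reverse primer: TCTTCGACTGG. This occurs on the top strand at positions 24–34.
The product is the template from position 9 through 34 (26 bp).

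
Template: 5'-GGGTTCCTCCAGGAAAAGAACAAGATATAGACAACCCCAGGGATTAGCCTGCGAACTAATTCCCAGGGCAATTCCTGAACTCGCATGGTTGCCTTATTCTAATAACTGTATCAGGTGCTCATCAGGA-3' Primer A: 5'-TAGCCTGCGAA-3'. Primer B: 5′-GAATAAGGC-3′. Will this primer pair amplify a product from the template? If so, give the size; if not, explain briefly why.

Yes — a 55 bp product.

Primer A (TAGCCTGCGAA) matches the top strand at positions 45–55; it acts as a forward primer.
Primer B's reverse complement is GCCTTATTC, matching the top strand at positions 91–99; it acts as a reverse primer.
The 3' ends face each other across positions 45–99, giving a 55 bp product.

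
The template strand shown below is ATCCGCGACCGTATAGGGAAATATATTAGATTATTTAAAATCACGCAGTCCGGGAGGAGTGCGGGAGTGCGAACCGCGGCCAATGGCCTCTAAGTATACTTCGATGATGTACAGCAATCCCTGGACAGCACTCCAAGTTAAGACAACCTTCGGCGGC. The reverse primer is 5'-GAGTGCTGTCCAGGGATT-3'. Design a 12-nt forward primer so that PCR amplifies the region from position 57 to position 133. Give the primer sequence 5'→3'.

The reverse primer's reverse complement AATCCCTGGACAGCACTC matches the template at positions 116–133; the product starts at position 57.
The forward primer is identical to the top strand over positions 57–68: GAGTGCGGGAGT.

5'-GAGTGCGGGAGT-3'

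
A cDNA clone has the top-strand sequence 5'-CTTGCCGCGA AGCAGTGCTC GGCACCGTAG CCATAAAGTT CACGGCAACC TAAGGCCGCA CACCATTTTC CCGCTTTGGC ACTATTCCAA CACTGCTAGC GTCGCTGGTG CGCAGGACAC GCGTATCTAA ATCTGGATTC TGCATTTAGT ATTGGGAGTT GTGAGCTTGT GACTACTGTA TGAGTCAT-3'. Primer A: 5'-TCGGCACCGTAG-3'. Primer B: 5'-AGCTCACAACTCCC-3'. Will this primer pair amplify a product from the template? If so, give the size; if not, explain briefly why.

Primer A (TCGGCACCGTAG) matches the top strand at positions 19–30; it acts as a forward primer.
Primer B's reverse complement is GGGAGTTGTGAGCT, matching the top strand at positions 154–167; it acts as a reverse primer.
The 3' ends face each other across positions 19–167, giving a 149 bp product.

Yes — a 149 bp product.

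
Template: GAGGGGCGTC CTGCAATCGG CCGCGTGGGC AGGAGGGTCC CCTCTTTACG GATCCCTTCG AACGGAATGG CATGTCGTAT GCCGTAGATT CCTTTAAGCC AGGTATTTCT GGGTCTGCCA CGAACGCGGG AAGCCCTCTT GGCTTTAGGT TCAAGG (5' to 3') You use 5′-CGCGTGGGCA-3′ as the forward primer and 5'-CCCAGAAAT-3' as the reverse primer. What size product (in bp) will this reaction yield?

92 bp

Forward primer CGCGTGGGCA is found on the top strand at positions 22–31.
Reverse complement of the reverse primer: ATTTCTGGG. This occurs on the top strand at positions 105–113.
Product length = (reverse-primer end) − (forward-primer start) + 1 = 113 − 22 + 1 = 92 bp.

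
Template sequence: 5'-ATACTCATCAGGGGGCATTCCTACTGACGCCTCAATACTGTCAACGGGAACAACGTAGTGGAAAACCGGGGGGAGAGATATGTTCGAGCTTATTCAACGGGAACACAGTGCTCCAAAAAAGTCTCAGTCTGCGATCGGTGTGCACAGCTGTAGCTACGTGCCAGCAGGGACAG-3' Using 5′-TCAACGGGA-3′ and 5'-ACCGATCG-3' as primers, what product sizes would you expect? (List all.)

99 bp, 46 bp

The forward primer TCAACGGGA matches the top strand at positions 41–49, 94–102.
The reverse primer's reverse complement is CGATCGGT, matching at positions 132–139.
Each forward site pairs with the reverse site to give a product ending at position 139: sizes 99, 46 bp.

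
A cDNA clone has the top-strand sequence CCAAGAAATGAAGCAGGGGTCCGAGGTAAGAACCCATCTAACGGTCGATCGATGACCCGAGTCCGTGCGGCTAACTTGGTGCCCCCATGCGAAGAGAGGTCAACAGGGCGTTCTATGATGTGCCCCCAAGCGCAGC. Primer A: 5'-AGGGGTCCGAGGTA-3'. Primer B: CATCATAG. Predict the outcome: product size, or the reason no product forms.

Primer A (AGGGGTCCGAGGTA) matches the top strand at positions 15–28; it acts as a forward primer.
Primer B's reverse complement is CTATGATG, matching the top strand at positions 113–120; it acts as a reverse primer.
The 3' ends face each other across positions 15–120, giving a 106 bp product.

Yes — a 106 bp product.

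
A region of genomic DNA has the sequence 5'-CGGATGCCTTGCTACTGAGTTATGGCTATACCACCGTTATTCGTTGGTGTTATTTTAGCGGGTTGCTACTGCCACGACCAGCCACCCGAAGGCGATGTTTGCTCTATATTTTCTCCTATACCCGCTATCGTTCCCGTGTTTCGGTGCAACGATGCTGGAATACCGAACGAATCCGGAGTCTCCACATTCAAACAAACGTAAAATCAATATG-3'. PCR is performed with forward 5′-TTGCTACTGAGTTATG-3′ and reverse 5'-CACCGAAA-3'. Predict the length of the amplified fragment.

Scanning the template, TTGCTACTGAGTTATG occurs at positions 9–24; this primer anneals to the bottom strand there with its 3' end pointing downstream.
Taking the reverse complement of CACCGAAA gives TTTCGGTG, found at positions 139–146 on the template; the primer anneals here to the top strand with its 3' end pointing upstream.
The product runs from position 9 to position 146, so its length is 146 − 9 + 1 = 138 bp.

138 bp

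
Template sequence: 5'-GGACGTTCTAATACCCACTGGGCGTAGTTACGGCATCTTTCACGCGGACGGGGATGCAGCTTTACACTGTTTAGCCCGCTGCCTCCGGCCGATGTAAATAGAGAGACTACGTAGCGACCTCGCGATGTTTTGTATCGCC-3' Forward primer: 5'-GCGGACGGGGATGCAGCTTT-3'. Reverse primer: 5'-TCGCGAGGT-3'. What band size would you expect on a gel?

Scanning the template, GCGGACGGGGATGCAGCTTT occurs at positions 44–63; this primer anneals to the bottom strand there with its 3' end pointing downstream.
Reverse complement of the reverse primer: ACCTCGCGA. This occurs on the top strand at positions 117–125.
Product length = (reverse-primer end) − (forward-primer start) + 1 = 125 − 44 + 1 = 82 bp.

82 bp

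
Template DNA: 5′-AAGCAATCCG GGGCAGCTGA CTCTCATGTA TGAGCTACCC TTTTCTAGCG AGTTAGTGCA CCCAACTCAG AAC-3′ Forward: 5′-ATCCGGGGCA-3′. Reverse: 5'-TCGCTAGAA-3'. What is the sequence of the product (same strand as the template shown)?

5'-ATCCGGGGCAGCTGACTCTCATGTATGAGCTACCCTTTTCTAGCGA-3'

The forward primer matches the template at positions 6–15.
Taking the reverse complement of TCGCTAGAA gives TTCTAGCGA, found at positions 43–51 on the template; the primer anneals here to the top strand with its 3' end pointing upstream.
The product is the template from position 6 through 51 (46 bp).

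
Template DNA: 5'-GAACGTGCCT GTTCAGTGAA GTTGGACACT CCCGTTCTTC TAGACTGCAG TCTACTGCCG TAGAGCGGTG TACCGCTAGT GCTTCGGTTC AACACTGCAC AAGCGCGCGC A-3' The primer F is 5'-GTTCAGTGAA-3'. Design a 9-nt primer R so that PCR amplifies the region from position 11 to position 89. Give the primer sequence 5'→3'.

5'-AACCGAAGC-3'

The product's 3' end on the top strand is position 89.
The reverse primer anneals to the top strand over positions 81–89, i.e. to GCTTCGGTT.
Its sequence written 5'→3' is the reverse complement: AACCGAAGC.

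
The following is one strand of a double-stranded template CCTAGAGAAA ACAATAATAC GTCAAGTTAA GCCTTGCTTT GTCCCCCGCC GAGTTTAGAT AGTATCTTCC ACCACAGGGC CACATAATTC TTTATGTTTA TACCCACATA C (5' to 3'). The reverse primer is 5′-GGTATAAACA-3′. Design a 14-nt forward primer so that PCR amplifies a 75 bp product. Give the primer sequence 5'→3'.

The reverse primer's reverse complement TGTTTATACC matches the template at positions 95–104, so the product ends at position 104.
A 75 bp product then starts at position 104 − 75 + 1 = 30.
The forward primer is identical to the top strand there: AGCCTTGCTTTGTC.

5'-AGCCTTGCTTTGTC-3'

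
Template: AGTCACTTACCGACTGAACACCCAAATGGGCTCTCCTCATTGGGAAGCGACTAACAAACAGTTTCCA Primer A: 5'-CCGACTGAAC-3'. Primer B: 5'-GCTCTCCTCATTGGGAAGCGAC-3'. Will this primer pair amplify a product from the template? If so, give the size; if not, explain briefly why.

No product — both primers anneal to the same strand and extend in the same direction.

Primer A (CCGACTGAAC) matches the top strand at positions 10–19 (3' end points downstream).
Primer B (GCTCTCCTCATTGGGAAGCGAC) also matches the top strand directly, at positions 30–51 — its reverse complement GTCGCTTCCCAATGAGGAGAGC is not present.
Both primers anneal to the bottom strand with 3' ends pointing the same way, so neither can prime synthesis back toward the other.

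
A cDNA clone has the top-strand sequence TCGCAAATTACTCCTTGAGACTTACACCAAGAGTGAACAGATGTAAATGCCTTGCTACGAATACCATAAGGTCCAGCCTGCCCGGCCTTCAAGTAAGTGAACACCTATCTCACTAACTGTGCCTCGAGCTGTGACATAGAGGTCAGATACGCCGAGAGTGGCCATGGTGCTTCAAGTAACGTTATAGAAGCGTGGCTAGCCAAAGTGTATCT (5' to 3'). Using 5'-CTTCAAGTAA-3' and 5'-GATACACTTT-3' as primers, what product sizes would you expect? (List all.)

The forward primer CTTCAAGTAA matches the top strand at positions 87–96, 170–179.
The reverse primer's reverse complement is AAAGTGTATC, matching at positions 202–211.
Each forward site pairs with the reverse site to give a product ending at position 211: sizes 125, 42 bp.

125 bp, 42 bp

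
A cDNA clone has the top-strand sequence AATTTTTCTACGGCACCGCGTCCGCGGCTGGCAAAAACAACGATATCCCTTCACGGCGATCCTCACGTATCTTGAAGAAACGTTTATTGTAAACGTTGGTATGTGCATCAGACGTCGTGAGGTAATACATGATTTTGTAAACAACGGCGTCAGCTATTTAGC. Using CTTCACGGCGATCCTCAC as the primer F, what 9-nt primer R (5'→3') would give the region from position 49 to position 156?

5'-TAGCTGACG-3'

The product's 3' end on the top strand is position 156.
The reverse primer anneals to the top strand over positions 148–156, i.e. to CGTCAGCTA.
Its sequence written 5'→3' is the reverse complement: TAGCTGACG.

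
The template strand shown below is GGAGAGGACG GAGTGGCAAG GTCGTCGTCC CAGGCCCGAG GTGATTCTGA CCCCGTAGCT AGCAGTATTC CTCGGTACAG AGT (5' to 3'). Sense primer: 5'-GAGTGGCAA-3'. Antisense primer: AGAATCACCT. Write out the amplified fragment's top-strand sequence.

Scanning the template, GAGTGGCAA occurs at positions 11–19; this primer anneals to the bottom strand there with its 3' end pointing downstream.
The reverse primer's reverse complement is AGGTGATTCT, which matches the template at positions 39–48.
The product is the template from position 11 through 48 (38 bp).

5'-GAGTGGCAAGGTCGTCGTCCCAGGCCCGAGGTGATTCT-3'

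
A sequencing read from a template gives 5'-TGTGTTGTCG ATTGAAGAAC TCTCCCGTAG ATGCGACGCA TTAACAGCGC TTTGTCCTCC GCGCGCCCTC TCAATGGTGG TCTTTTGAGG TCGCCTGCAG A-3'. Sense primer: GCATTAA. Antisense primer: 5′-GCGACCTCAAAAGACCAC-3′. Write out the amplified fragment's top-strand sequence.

5'-GCATTAACAGCGCTTTGTCCTCCGCGCGCCCTCTCAATGGTGGTCTTTTGAGGTCGC-3'

Scanning the template, GCATTAA occurs at positions 38–44; this primer anneals to the bottom strand there with its 3' end pointing downstream.
Taking the reverse complement of GCGACCTCAAAAGACCAC gives GTGGTCTTTTGAGGTCGC, found at positions 77–94 on the template; the primer anneals here to the top strand with its 3' end pointing upstream.
The product is the template from position 38 through 94 (57 bp).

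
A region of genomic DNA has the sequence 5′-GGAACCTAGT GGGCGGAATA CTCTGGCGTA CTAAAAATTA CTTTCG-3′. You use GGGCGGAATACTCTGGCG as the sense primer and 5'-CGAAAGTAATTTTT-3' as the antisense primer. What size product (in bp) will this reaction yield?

Scanning the template, GGGCGGAATACTCTGGCG occurs at positions 11–28; this primer anneals to the bottom strand there with its 3' end pointing downstream.
The reverse primer's reverse complement is AAAAATTACTTTCG, which matches the template at positions 33–46.
The product runs from position 11 to position 46, so its length is 46 − 11 + 1 = 36 bp.

36 bp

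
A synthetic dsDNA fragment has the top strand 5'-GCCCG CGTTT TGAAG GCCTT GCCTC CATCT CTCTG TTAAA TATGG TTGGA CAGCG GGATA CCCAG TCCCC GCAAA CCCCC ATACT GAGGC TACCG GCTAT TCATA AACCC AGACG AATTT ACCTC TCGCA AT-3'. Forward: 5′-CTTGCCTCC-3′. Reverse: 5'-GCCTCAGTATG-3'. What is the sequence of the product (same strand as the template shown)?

5'-CTTGCCTCCATCTCTCTGTTAAATATGGTTGGACAGCGGGATACCCAGTCCCCGCAAACCCCCATACTGAGGC-3'

Forward primer CTTGCCTCC is found on the top strand at positions 18–26.
The reverse primer's reverse complement is CATACTGAGGC, which matches the template at positions 80–90.
The product is the template from position 18 through 90 (73 bp).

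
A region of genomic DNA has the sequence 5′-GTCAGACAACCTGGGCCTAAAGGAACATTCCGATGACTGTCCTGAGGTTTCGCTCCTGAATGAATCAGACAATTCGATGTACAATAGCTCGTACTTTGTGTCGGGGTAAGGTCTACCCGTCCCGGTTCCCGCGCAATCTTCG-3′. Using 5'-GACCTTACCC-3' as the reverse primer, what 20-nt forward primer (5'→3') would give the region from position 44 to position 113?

5'-GAGGTTTCGCTCCTGAATGA-3'

The reverse primer's reverse complement GGGTAAGGTC matches the template at positions 104–113; the product starts at position 44.
The forward primer is identical to the top strand over positions 44–63: GAGGTTTCGCTCCTGAATGA.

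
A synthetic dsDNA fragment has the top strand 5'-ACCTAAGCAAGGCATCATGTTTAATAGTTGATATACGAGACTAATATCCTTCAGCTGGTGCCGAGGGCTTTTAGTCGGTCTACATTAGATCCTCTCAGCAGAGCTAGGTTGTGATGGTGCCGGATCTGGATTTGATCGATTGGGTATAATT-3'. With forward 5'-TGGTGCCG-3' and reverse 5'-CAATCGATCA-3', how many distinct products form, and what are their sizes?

Two products: 87 bp, 28 bp

The forward primer TGGTGCCG matches the top strand at positions 56–63, 115–122.
The reverse primer's reverse complement is TGATCGATTG, matching at positions 133–142.
Each forward site pairs with the reverse site to give a product ending at position 142: sizes 87, 28 bp.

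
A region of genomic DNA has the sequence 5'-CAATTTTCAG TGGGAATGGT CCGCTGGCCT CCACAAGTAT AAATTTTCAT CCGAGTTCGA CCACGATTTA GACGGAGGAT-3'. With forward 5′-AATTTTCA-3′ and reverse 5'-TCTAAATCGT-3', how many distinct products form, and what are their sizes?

Two products: 71 bp, 31 bp

The forward primer AATTTTCA matches the top strand at positions 2–9, 42–49.
The reverse primer's reverse complement is ACGATTTAGA, matching at positions 63–72.
Each forward site pairs with the reverse site to give a product ending at position 72: sizes 71, 31 bp.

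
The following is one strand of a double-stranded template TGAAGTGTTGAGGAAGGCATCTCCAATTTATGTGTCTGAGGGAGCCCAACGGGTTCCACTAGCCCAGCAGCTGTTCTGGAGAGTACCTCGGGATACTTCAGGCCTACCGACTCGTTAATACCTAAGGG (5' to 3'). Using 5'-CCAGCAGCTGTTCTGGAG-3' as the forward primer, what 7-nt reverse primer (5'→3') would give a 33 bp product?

5'-GTATCCC-3'

The forward primer binds at positions 64–81, so a 33 bp product ends at position 64 + 33 − 1 = 96.
The reverse primer anneals to the top strand over positions 90–96, i.e. to GGGATAC.
Its sequence written 5'→3' is the reverse complement: GTATCCC.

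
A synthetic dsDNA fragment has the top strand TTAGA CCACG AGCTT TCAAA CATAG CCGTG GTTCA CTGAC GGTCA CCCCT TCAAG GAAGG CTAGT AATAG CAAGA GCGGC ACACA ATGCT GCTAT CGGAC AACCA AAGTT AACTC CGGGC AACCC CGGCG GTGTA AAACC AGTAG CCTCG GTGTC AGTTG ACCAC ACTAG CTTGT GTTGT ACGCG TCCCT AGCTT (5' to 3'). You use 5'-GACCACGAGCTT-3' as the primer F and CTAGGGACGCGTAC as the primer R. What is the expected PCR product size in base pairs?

189 bp

Forward primer GACCACGAGCTT is found on the top strand at positions 4–15.
Taking the reverse complement of CTAGGGACGCGTAC gives GTACGCGTCCCTAG, found at positions 179–192 on the template; the primer anneals here to the top strand with its 3' end pointing upstream.
Amplicon spans positions 4–192: 189 bp.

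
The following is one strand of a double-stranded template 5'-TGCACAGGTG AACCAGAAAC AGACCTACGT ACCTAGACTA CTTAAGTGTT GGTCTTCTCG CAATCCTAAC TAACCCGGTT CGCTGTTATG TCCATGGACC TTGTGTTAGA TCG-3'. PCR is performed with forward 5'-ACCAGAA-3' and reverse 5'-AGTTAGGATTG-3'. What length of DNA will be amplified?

The forward primer matches the template at positions 12–18.
Reverse complement of the reverse primer: CAATCCTAACT. This occurs on the top strand at positions 61–71.
Product length = (reverse-primer end) − (forward-primer start) + 1 = 71 − 12 + 1 = 60 bp.

60 bp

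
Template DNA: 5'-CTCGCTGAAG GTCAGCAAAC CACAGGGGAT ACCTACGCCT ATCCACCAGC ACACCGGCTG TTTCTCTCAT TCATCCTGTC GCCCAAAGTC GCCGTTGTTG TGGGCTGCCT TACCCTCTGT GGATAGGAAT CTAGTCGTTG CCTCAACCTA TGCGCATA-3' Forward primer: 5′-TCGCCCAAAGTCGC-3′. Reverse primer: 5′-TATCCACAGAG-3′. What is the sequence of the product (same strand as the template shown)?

The forward primer matches the template at positions 79–92.
Reverse complement of the reverse primer: CTCTGTGGATA. This occurs on the top strand at positions 115–125.
The product is the template from position 79 through 125 (47 bp).

5'-TCGCCCAAAGTCGCCGTTGTTGTGGGCTGCCTTACCCTCTGTGGATA-3'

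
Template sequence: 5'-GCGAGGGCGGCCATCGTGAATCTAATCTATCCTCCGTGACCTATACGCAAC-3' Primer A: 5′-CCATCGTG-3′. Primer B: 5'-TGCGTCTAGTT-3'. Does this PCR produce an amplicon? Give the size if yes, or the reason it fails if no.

No product — primer B has no binding site in the template.

Primer B (TGCGTCTAGTT) does not match the top strand, and its reverse complement AACTAGACGCA does not match either.
With no annealing site for primer B, no amplification occurs.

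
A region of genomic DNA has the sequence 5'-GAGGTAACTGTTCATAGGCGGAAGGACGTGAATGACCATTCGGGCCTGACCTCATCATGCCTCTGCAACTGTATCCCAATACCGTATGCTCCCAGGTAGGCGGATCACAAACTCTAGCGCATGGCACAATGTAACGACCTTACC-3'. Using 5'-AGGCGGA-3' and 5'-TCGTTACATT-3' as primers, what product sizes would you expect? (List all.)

The forward primer AGGCGGA matches the top strand at positions 16–22, 98–104.
The reverse primer's reverse complement is AATGTAACGA, matching at positions 128–137.
Each forward site pairs with the reverse site to give a product ending at position 137: sizes 122, 40 bp.

122 bp, 40 bp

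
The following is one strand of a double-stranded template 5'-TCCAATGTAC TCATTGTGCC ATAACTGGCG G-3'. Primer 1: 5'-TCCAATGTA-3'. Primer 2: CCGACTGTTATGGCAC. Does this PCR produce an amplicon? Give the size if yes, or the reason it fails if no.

Primer 2 (CCGACTGTTATGGCAC) does not match the top strand, and its reverse complement GTGCCATAACAGTCGG does not match either.
With no annealing site for primer 2, no amplification occurs.

No product — primer 2 has no binding site in the template.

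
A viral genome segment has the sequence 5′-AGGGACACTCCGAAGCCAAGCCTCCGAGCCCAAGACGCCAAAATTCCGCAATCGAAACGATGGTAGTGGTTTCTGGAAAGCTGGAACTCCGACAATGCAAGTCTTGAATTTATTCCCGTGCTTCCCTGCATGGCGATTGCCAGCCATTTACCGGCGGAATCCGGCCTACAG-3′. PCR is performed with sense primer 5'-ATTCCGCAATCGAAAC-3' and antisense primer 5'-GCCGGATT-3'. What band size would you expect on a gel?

The forward primer matches the template at positions 43–58.
Reverse complement of the reverse primer: AATCCGGC. This occurs on the top strand at positions 158–165.
The product runs from position 43 to position 165, so its length is 165 − 43 + 1 = 123 bp.

123 bp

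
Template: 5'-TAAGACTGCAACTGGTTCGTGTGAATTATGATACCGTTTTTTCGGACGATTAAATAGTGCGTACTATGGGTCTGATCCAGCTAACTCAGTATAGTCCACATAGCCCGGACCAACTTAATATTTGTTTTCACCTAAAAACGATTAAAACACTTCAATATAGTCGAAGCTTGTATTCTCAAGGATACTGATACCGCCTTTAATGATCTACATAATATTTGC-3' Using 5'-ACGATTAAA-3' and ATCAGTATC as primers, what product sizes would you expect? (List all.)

144 bp, 52 bp

The forward primer ACGATTAAA matches the top strand at positions 46–54, 138–146.
The reverse primer's reverse complement is GATACTGAT, matching at positions 181–189.
Each forward site pairs with the reverse site to give a product ending at position 189: sizes 144, 52 bp.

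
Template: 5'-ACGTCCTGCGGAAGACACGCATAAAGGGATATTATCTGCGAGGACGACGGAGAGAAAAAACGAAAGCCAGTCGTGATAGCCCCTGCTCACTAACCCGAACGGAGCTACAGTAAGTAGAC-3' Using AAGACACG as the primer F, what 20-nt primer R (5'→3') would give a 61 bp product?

5'-GACTGGCTTTCGTTTTTTCT-3'

The forward primer binds at positions 12–19, so a 61 bp product ends at position 12 + 61 − 1 = 72.
The reverse primer anneals to the top strand over positions 53–72, i.e. to AGAAAAAACGAAAGCCAGTC.
Its sequence written 5'→3' is the reverse complement: GACTGGCTTTCGTTTTTTCT.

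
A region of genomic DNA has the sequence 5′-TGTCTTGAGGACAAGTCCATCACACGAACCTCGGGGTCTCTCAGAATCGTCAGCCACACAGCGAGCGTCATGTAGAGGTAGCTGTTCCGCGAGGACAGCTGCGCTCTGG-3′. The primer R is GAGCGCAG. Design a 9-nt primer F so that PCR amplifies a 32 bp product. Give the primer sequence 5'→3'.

5'-GAGGTAGCT-3'

The reverse primer's reverse complement CTGCGCTC matches the template at positions 99–106, so the product ends at position 106.
A 32 bp product then starts at position 106 − 32 + 1 = 75.
The forward primer is identical to the top strand there: GAGGTAGCT.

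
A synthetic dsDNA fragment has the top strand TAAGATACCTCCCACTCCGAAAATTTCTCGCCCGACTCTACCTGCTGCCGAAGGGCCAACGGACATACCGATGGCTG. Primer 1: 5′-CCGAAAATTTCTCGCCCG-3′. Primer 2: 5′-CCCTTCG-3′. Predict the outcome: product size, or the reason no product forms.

Primer 1 (CCGAAAATTTCTCGCCCG) matches the top strand at positions 17–34; it acts as a forward primer.
Primer 2's reverse complement is CGAAGGG, matching the top strand at positions 49–55; it acts as a reverse primer.
The 3' ends face each other across positions 17–55, giving a 39 bp product.

Yes — a 39 bp product.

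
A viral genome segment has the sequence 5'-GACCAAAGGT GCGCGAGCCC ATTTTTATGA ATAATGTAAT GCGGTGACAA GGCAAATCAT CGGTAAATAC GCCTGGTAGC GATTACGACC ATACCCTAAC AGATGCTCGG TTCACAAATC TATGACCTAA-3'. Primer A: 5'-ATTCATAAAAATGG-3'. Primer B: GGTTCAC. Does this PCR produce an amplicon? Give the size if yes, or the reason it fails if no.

No product — the primers' 3' ends point away from each other.

Primer A (ATTCATAAAAATGG) has reverse complement CCATTTTTATGAAT, which matches the top strand at positions 19–32; primer A anneals to the top strand there with its 3' end pointing upstream toward position 19.
Primer B (GGTTCAC) matches the top strand directly at positions 109–115; it anneals to the bottom strand with its 3' end pointing downstream toward position 115.
The 3' ends diverge (primer A extends toward position 1, primer B toward position 130), so the primers never converge on a shared product.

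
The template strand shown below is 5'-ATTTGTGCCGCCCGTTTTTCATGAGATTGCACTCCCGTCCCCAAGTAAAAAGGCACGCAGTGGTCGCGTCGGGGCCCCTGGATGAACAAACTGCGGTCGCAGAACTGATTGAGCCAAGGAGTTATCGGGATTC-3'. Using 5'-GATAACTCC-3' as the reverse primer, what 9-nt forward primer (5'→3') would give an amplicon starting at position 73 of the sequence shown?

The reverse primer's reverse complement GGAGTTATC matches the template at positions 118–126; the product starts at position 73.
The forward primer is identical to the top strand over positions 73–81: GGCCCCTGG.

5'-GGCCCCTGG-3'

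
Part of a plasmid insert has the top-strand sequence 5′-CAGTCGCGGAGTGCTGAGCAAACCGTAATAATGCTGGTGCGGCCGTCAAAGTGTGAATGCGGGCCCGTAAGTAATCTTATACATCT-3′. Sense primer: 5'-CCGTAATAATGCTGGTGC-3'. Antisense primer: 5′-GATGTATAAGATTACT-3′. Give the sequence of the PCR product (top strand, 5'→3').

5'-CCGTAATAATGCTGGTGCGGCCGTCAAAGTGTGAATGCGGGCCCGTAAGTAATCTTATACATC-3'

The forward primer matches the template at positions 23–40.
The reverse primer's reverse complement is AGTAATCTTATACATC, which matches the template at positions 70–85.
The product is the template from position 23 through 85 (63 bp).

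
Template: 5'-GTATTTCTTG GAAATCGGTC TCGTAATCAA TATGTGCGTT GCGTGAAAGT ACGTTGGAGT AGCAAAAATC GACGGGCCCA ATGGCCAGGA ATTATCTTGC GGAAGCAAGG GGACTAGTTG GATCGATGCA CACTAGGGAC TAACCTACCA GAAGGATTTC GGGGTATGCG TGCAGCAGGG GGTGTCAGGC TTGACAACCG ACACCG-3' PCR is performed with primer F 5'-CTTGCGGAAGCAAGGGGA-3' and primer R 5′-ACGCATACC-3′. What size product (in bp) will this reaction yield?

Forward primer CTTGCGGAAGCAAGGGGA is found on the top strand at positions 96–113.
The reverse primer's reverse complement is GGTATGCGT, which matches the template at positions 163–171.
The product runs from position 96 to position 171, so its length is 171 − 96 + 1 = 76 bp.

76 bp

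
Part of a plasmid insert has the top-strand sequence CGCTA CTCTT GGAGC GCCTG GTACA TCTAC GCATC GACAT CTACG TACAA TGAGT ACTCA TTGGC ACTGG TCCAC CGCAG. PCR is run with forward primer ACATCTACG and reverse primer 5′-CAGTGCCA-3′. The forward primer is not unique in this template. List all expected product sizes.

47 bp, 33 bp

The forward primer ACATCTACG matches the top strand at positions 23–31, 37–45.
The reverse primer's reverse complement is TGGCACTG, matching at positions 62–69.
Each forward site pairs with the reverse site to give a product ending at position 69: sizes 47, 33 bp.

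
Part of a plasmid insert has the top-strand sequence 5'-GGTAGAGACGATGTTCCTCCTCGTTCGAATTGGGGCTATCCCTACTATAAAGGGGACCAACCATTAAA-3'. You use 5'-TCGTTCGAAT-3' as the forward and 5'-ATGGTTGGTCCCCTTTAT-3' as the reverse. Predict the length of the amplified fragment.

44 bp

Forward primer TCGTTCGAAT is found on the top strand at positions 21–30.
Reverse complement of the reverse primer: ATAAAGGGGACCAACCAT. This occurs on the top strand at positions 47–64.
Amplicon spans positions 21–64: 44 bp.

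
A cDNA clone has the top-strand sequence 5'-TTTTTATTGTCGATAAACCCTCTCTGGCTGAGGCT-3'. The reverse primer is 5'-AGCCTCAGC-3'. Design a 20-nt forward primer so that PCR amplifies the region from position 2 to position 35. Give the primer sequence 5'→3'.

5'-TTTTATTGTCGATAAACCCT-3'

The reverse primer's reverse complement GCTGAGGCT matches the template at positions 27–35; the product starts at position 2.
The forward primer is identical to the top strand over positions 2–21: TTTTATTGTCGATAAACCCT.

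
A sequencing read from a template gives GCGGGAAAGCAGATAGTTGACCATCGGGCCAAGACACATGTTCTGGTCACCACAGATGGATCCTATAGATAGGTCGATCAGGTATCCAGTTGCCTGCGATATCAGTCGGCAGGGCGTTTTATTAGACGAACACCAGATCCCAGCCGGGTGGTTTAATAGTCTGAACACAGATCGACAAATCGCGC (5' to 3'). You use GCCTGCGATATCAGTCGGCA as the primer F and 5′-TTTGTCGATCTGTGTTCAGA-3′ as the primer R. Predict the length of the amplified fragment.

Scanning the template, GCCTGCGATATCAGTCGGCA occurs at positions 92–111; this primer anneals to the bottom strand there with its 3' end pointing downstream.
Reverse complement of the reverse primer: TCTGAACACAGATCGACAAA. This occurs on the top strand at positions 160–179.
Amplicon spans positions 92–179: 88 bp.

88 bp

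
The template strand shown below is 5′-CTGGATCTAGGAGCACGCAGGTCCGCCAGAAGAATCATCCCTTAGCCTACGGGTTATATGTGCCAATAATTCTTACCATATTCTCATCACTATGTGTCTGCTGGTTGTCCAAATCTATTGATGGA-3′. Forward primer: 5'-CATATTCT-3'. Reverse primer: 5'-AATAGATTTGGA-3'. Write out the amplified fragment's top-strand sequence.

The forward primer matches the template at positions 77–84.
Taking the reverse complement of AATAGATTTGGA gives TCCAAATCTATT, found at positions 108–119 on the template; the primer anneals here to the top strand with its 3' end pointing upstream.
The product is the template from position 77 through 119 (43 bp).

5'-CATATTCTCATCACTATGTGTCTGCTGGTTGTCCAAATCTATT-3'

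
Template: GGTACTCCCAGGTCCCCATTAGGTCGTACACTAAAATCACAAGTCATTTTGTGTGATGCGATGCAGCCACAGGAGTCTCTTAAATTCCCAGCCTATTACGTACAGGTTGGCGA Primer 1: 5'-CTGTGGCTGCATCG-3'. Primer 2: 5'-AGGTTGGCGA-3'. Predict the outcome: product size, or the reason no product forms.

No product — the primers' 3' ends point away from each other.

Primer 1 (CTGTGGCTGCATCG) has reverse complement CGATGCAGCCACAG, which matches the top strand at positions 59–72; primer 1 anneals to the top strand there with its 3' end pointing upstream toward position 59.
Primer 2 (AGGTTGGCGA) matches the top strand directly at positions 104–113; it anneals to the bottom strand with its 3' end pointing downstream toward position 113.
The 3' ends diverge (primer 1 extends toward position 1, primer 2 toward position 113), so the primers never converge on a shared product.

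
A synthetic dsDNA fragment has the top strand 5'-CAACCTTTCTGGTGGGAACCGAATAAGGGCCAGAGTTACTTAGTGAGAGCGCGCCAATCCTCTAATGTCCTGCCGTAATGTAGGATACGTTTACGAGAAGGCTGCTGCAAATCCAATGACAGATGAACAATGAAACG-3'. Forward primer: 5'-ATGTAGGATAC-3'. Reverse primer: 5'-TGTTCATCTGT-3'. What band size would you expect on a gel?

52 bp

The forward primer matches the template at positions 78–88.
The reverse primer's reverse complement is ACAGATGAACA, which matches the template at positions 119–129.
Amplicon spans positions 78–129: 52 bp.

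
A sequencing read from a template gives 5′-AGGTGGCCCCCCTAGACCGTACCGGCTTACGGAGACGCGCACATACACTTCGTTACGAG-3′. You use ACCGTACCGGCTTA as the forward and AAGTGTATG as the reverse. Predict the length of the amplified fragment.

Forward primer ACCGTACCGGCTTA is found on the top strand at positions 16–29.
Reverse complement of the reverse primer: CATACACTT. This occurs on the top strand at positions 42–50.
Amplicon spans positions 16–50: 35 bp.

35 bp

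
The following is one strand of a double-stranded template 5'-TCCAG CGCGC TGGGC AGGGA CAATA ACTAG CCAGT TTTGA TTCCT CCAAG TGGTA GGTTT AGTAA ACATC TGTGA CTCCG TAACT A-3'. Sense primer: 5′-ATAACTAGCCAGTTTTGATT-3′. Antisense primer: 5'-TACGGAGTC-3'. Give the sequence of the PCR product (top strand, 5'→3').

Forward primer ATAACTAGCCAGTTTTGATT is found on the top strand at positions 23–42.
Reverse complement of the reverse primer: GACTCCGTA. This occurs on the top strand at positions 74–82.
The product is the template from position 23 through 82 (60 bp).

5'-ATAACTAGCCAGTTTTGATTCCTCCAAGTGGTAGGTTTAGTAAACATCTGTGACTCCGTA-3'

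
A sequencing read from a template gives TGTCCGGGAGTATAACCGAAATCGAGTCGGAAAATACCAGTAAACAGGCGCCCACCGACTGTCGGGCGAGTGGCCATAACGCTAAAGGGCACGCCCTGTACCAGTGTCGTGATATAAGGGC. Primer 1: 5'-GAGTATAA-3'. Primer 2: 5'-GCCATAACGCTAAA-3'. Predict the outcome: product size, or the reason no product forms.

Primer 1 (GAGTATAA) matches the top strand at positions 8–15 (3' end points downstream).
Primer 2 (GCCATAACGCTAAA) also matches the top strand directly, at positions 73–86 — its reverse complement TTTAGCGTTATGGC is not present.
Both primers anneal to the bottom strand with 3' ends pointing the same way, so neither can prime synthesis back toward the other.

No product — both primers anneal to the same strand and extend in the same direction.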